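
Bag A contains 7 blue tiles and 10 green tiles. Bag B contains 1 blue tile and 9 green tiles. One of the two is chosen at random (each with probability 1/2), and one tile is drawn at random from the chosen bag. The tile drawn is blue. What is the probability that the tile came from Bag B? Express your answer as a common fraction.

P(blue | Bag A) = 7/17; P(blue | Bag B) = 1/10.
P(blue) = 1/2·7/17 + 1/2·1/10 = 87/340.
By Bayes' rule, P(Bag B | blue) = 1/20 / 87/340 = 17/87 ≈ 0.1954.

17/87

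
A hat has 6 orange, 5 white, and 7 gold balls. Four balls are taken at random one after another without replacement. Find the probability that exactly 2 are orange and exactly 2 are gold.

7/68

Unordered draws without replacement: count favorable combinations over C(18,4).
Favorable = C(6,2) · C(5,0) · C(7,2) = 315; total = C(18,4) = 3060.
P = 315/3060 = 7/68 ≈ 0.1029.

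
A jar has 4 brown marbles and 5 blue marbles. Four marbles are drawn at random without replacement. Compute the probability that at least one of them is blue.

125/126

Use the complement: P(at least one blue) = 1 − P(no blue).
P(none) = C(4,4)/C(9,4) = 1/126.
So P = 1 − 1/126 = 125/126 ≈ 0.9921.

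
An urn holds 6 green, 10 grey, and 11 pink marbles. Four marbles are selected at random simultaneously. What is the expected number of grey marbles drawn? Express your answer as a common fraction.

By linearity of expectation, E[X] = Σ P(draw i is grey); by symmetry each draw (even without replacement) has P(grey) = 10/27.
E[X] = 4 · 10/27 = 40/27 ≈ 1.4815.

40/27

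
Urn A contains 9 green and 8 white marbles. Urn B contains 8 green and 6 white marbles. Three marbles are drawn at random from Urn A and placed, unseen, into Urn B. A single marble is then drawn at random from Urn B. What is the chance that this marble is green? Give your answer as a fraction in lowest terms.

163/289

Condition on how many of the transferred marbles are green (from Urn A: 9 green of 17; then Urn B has 17 total).
  0 green: C(9,0)C(8,3)/C(17,3) = 7/85; then P = 8/17
  1 green: C(9,1)C(8,2)/C(17,3) = 63/170; then P = 9/17
  2 green: C(9,2)C(8,1)/C(17,3) = 36/85; then P = 10/17
  3 green: C(9,3)C(8,0)/C(17,3) = 21/170; then P = 11/17
P(green from Urn B) = 163/289 ≈ 0.5640.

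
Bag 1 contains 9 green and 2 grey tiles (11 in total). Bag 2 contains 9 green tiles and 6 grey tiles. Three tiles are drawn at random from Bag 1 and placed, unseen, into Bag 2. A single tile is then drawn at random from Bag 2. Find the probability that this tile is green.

7/11

Condition on how many of the transferred tiles are green (from Bag 1: 9 green of 11; then Bag 2 has 18 total).
  1 green: C(9,1)C(2,2)/C(11,3) = 3/55; then P = 10/18
  2 green: C(9,2)C(2,1)/C(11,3) = 24/55; then P = 11/18
  3 green: C(9,3)C(2,0)/C(11,3) = 28/55; then P = 12/18
P(green from Bag 2) = 7/11 ≈ 0.6364.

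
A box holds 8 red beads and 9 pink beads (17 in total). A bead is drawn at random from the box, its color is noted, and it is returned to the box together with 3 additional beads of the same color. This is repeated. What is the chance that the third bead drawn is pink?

9/17

Sum over the four possibilities for the first two draws (pink/not-pink each), tracking how the pink count and total change by +3 per draw.
P(third is pink) = 9/17 ≈ 0.5294. (In a Pólya urn every draw has the same marginal probability 9/17.)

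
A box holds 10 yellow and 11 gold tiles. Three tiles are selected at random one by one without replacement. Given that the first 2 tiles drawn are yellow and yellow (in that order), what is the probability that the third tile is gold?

11/19

After removing 2 yellow, the box has 11 gold out of 19 remaining.
P(third is gold | given) = 11/19 ≈ 0.5789.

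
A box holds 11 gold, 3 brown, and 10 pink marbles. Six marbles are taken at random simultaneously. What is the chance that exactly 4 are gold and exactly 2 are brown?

Unordered draws without replacement: count favorable combinations over C(24,6).
Favorable = C(11,4) · C(3,2) · C(10,0) = 990; total = C(24,6) = 134596.
P = 990/134596 = 45/6118 ≈ 0.0074.

45/6118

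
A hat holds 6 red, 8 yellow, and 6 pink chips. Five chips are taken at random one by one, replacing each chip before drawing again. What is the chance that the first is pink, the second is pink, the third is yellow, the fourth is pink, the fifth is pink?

81/25000

Multiply the conditional probability of each draw in order, with replacement (the composition resets each draw).
P = (6/20) · (6/20) · (8/20) · (6/20) · (6/20) = 81/25000 ≈ 0.0032.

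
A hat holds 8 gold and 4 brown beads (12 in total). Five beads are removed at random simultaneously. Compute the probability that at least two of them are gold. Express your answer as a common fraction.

98/99

Sum the hypergeometric tail for j = 2,…,5 gold beads.
Favorable = C(8,2)·C(4,3) + C(8,3)·C(4,2) + C(8,4)·C(4,1) + C(8,5)·C(4,0) = 784; total = C(12,5) = 792.
P = 784/792 = 98/99 ≈ 0.9899.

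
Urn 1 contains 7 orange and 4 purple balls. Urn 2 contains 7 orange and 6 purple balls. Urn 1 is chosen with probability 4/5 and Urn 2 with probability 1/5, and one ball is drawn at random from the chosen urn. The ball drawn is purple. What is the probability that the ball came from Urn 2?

33/137

P(purple | Urn 1) = 4/11; P(purple | Urn 2) = 6/13.
P(purple) = 4/5·4/11 + 1/5·6/13 = 274/715.
By Bayes' rule, P(Urn 2 | purple) = 6/65 / 274/715 = 33/137 ≈ 0.2409.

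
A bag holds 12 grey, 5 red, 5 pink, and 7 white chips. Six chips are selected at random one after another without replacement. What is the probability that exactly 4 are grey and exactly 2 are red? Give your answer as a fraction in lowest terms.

55/5278

Unordered draws without replacement: count favorable combinations over C(29,6).
Favorable = C(12,4) · C(5,2) · C(5,0) · C(7,0) = 4950; total = C(29,6) = 475020.
P = 4950/475020 = 55/5278 ≈ 0.0104.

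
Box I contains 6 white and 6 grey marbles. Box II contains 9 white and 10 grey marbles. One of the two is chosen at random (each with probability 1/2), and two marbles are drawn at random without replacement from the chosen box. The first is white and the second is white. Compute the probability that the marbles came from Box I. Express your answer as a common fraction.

P(E | Box I) = 5/22; P(E | Box II) = 4/19.
P(E) = 1/2·5/22 + 1/2·4/19 = 183/836.
By Bayes' rule, P(Box I | E) = 5/44 / 183/836 = 95/183 ≈ 0.5191.

95/183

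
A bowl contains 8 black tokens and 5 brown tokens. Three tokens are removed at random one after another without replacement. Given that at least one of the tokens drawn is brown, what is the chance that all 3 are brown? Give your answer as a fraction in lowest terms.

P(all 3 brown) = C(5,3)/C(13,3) = 5/143; P(at least one brown) = 1 − C(8,3)/C(13,3) = 115/143.
Since 'all 3 brown' ⊆ 'at least one brown', P(all 3 | at least one) = 5/143 / 115/143 = 1/23 ≈ 0.0435.

1/23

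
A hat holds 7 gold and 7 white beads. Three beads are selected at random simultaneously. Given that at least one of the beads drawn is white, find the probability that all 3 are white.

5/47

P(all 3 white) = C(7,3)/C(14,3) = 5/52; P(at least one white) = 1 − C(7,3)/C(14,3) = 47/52.
Since 'all 3 white' ⊆ 'at least one white', P(all 3 | at least one) = 5/52 / 47/52 = 5/47 ≈ 0.1064.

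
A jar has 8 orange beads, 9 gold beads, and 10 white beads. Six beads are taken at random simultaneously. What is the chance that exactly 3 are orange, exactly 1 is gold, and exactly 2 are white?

Unordered draws without replacement: count favorable combinations over C(27,6).
Favorable = C(8,3) · C(9,1) · C(10,2) = 22680; total = C(27,6) = 296010.
P = 22680/296010 = 252/3289 ≈ 0.0766.

252/3289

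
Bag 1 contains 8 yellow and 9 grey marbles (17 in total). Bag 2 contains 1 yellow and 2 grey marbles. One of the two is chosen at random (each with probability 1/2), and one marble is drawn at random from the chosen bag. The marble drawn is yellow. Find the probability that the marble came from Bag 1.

24/41

P(yellow | Bag 1) = 8/17; P(yellow | Bag 2) = 1/3.
P(yellow) = 1/2·8/17 + 1/2·1/3 = 41/102.
By Bayes' rule, P(Bag 1 | yellow) = 4/17 / 41/102 = 24/41 ≈ 0.5854.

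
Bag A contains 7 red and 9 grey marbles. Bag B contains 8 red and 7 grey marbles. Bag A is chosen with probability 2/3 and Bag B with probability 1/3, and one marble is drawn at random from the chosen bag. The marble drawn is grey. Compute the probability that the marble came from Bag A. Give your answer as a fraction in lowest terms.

P(grey | Bag A) = 9/16; P(grey | Bag B) = 7/15.
P(grey) = 2/3·9/16 + 1/3·7/15 = 191/360.
By Bayes' rule, P(Bag A | grey) = 3/8 / 191/360 = 135/191 ≈ 0.7068.

135/191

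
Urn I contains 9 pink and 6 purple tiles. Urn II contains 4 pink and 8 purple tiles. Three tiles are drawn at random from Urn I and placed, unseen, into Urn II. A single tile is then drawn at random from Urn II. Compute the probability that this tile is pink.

Condition on how many of the transferred tiles are pink (from Urn I: 9 pink of 15; then Urn II has 15 total).
  0 pink: C(9,0)C(6,3)/C(15,3) = 4/91; then P = 4/15
  1 pink: C(9,1)C(6,2)/C(15,3) = 27/91; then P = 5/15
  2 pink: C(9,2)C(6,1)/C(15,3) = 216/455; then P = 6/15
  3 pink: C(9,3)C(6,0)/C(15,3) = 12/65; then P = 7/15
P(pink from Urn II) = 29/75 ≈ 0.3867.

29/75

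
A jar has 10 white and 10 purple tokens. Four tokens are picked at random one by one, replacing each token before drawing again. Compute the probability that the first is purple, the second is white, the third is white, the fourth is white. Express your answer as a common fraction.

Multiply the conditional probability of each draw in order, with replacement (the composition resets each draw).
P = (10/20) · (10/20) · (10/20) · (10/20) = 1/16 ≈ 0.0625.

1/16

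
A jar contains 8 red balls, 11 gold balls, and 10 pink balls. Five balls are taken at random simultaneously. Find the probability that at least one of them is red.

1562/1885

Use the complement: P(at least one red) = 1 − P(no red).
P(none) = C(21,5)/C(29,5) = 20349/118755.
So P = 1 − 20349/118755 = 1562/1885 ≈ 0.8286.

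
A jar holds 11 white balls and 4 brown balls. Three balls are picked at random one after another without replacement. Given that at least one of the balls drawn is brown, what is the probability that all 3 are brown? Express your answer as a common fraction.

2/145

P(all 3 brown) = C(4,3)/C(15,3) = 4/455; P(at least one brown) = 1 − C(11,3)/C(15,3) = 58/91.
Since 'all 3 brown' ⊆ 'at least one brown', P(all 3 | at least one) = 4/455 / 58/91 = 2/145 ≈ 0.0138.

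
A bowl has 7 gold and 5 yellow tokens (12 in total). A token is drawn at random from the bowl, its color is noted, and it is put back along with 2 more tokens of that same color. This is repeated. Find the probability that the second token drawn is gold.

7/12

Condition on the first draw. If first is gold (prob 7/12), second-gold has prob (9)/(14); if not (prob 5/12), it has prob 7/(14).
P = (7/12)·(9/14) + (5/12)·(7/14) = 7/12 ≈ 0.5833.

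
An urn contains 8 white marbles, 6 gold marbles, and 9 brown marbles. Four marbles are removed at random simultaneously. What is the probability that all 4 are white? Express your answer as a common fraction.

2/253

Unordered draws without replacement: count favorable combinations over C(23,4).
Favorable = C(8,4) · C(6,0) · C(9,0) = 70; total = C(23,4) = 8855.
P = 70/8855 = 2/253 ≈ 0.0079.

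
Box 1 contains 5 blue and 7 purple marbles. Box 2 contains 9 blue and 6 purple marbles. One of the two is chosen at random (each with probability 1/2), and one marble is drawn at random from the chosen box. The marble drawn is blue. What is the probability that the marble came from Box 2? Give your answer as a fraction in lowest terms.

P(blue | Box 1) = 5/12; P(blue | Box 2) = 3/5.
P(blue) = 1/2·5/12 + 1/2·3/5 = 61/120.
By Bayes' rule, P(Box 2 | blue) = 3/10 / 61/120 = 36/61 ≈ 0.5902.

36/61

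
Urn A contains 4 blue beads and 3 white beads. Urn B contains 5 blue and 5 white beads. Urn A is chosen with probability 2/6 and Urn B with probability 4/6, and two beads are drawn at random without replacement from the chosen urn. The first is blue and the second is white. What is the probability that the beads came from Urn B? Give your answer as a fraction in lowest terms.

P(E | Urn A) = 2/7; P(E | Urn B) = 5/18.
P(E) = 1/3·2/7 + 2/3·5/18 = 53/189.
By Bayes' rule, P(Urn B | E) = 5/27 / 53/189 = 35/53 ≈ 0.6604.

35/53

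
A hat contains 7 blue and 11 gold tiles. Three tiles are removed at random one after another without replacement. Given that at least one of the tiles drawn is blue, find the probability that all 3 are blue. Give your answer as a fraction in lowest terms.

5/93

P(all 3 blue) = C(7,3)/C(18,3) = 35/816; P(at least one blue) = 1 − C(11,3)/C(18,3) = 217/272.
Since 'all 3 blue' ⊆ 'at least one blue', P(all 3 | at least one) = 35/816 / 217/272 = 5/93 ≈ 0.0538.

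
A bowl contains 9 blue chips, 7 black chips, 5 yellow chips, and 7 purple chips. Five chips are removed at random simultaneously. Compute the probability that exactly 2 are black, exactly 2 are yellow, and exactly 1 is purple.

7/468

Unordered draws without replacement: count favorable combinations over C(28,5).
Favorable = C(9,0) · C(7,2) · C(5,2) · C(7,1) = 1470; total = C(28,5) = 98280.
P = 1470/98280 = 7/468 ≈ 0.0150.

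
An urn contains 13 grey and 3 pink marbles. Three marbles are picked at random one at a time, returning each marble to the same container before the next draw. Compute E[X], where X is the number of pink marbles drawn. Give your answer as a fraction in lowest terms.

9/16

By linearity of expectation, E[X] = Σ P(draw i is pink); each independent draw has P(pink) = 3/16.
E[X] = 3 · 3/16 = 9/16 ≈ 0.5625.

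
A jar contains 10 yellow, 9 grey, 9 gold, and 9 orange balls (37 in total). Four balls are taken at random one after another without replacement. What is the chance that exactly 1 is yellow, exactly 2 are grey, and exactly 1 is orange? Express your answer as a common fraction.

216/4403

Unordered draws without replacement: count favorable combinations over C(37,4).
Favorable = C(10,1) · C(9,2) · C(9,0) · C(9,1) = 3240; total = C(37,4) = 66045.
P = 3240/66045 = 216/4403 ≈ 0.0491.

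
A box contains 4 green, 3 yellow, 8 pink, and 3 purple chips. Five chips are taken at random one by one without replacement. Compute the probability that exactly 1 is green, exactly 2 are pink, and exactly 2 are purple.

Unordered draws without replacement: count favorable combinations over C(18,5).
Favorable = C(4,1) · C(3,0) · C(8,2) · C(3,2) = 336; total = C(18,5) = 8568.
P = 336/8568 = 2/51 ≈ 0.0392.

2/51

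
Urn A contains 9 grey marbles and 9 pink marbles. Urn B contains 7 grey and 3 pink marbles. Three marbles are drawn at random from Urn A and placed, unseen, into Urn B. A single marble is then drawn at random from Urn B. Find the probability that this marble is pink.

Condition on how many of the transferred marbles are pink (from Urn A: 9 pink of 18; then Urn B has 13 total).
  0 pink: C(9,0)C(9,3)/C(18,3) = 7/68; then P = 3/13
  1 pink: C(9,1)C(9,2)/C(18,3) = 27/68; then P = 4/13
  2 pink: C(9,2)C(9,1)/C(18,3) = 27/68; then P = 5/13
  3 pink: C(9,3)C(9,0)/C(18,3) = 7/68; then P = 6/13
P(pink from Urn B) = 9/26 ≈ 0.3462.

9/26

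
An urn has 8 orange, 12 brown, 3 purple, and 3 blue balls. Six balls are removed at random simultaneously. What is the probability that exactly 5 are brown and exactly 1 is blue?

108/10465

Unordered draws without replacement: count favorable combinations over C(26,6).
Favorable = C(8,0) · C(12,5) · C(3,0) · C(3,1) = 2376; total = C(26,6) = 230230.
P = 2376/230230 = 108/10465 ≈ 0.0103.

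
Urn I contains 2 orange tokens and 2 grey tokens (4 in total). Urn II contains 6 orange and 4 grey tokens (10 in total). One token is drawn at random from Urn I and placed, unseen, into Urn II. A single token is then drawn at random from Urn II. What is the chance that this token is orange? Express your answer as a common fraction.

Condition on how many of the transferred tokens are orange (from Urn I: 2 orange of 4; then Urn II has 11 total).
  0 orange: C(2,0)C(2,1)/C(4,1) = 1/2; then P = 6/11
  1 orange: C(2,1)C(2,0)/C(4,1) = 1/2; then P = 7/11
P(orange from Urn II) = 13/22 ≈ 0.5909.

13/22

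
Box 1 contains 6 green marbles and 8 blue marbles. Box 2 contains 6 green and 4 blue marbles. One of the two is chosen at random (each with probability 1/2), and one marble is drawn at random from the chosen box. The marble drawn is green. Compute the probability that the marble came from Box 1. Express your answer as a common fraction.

P(green | Box 1) = 3/7; P(green | Box 2) = 3/5.
P(green) = 1/2·3/7 + 1/2·3/5 = 18/35.
By Bayes' rule, P(Box 1 | green) = 3/14 / 18/35 = 5/12 ≈ 0.4167.

5/12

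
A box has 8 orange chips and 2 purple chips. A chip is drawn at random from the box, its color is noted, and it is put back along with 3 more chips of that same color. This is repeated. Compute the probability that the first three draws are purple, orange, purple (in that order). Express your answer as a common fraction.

Track the composition after each reinforcement of +3.
P = (2/10) · (8/13) · (5/16) = 1/26 ≈ 0.0385.

1/26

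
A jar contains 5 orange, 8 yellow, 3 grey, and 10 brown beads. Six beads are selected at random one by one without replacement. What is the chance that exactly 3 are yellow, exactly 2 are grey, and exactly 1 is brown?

Unordered draws without replacement: count favorable combinations over C(26,6).
Favorable = C(5,0) · C(8,3) · C(3,2) · C(10,1) = 1680; total = C(26,6) = 230230.
P = 1680/230230 = 24/3289 ≈ 0.0073.

24/3289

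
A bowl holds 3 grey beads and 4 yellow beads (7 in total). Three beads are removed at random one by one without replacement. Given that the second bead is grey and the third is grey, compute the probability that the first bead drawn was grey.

1/5

P(first=grey and the second bead is grey and the third is grey) = (3/7)·(2/6)·(1/5) = 1/35.
P(E) = Σ over first color = 1/35 + 4/35 = 1/7.
By Bayes, P(first=grey | E) = 1/35 / 1/7 = 1/5 ≈ 0.2000.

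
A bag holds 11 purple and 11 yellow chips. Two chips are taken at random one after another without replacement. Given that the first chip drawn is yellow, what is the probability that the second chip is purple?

11/21

After removing 1 yellow, the bag has 11 purple out of 21 remaining.
P(second is purple | given) = 11/21 ≈ 0.5238.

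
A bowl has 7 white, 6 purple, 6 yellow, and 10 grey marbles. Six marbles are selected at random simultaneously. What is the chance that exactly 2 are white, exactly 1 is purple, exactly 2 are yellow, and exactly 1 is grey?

15/377

Unordered draws without replacement: count favorable combinations over C(29,6).
Favorable = C(7,2) · C(6,1) · C(6,2) · C(10,1) = 18900; total = C(29,6) = 475020.
P = 18900/475020 = 15/377 ≈ 0.0398.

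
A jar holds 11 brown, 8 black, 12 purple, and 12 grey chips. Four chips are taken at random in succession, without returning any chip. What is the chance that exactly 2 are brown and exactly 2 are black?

22/1763

Unordered draws without replacement: count favorable combinations over C(43,4).
Favorable = C(11,2) · C(8,2) · C(12,0) · C(12,0) = 1540; total = C(43,4) = 123410.
P = 1540/123410 = 22/1763 ≈ 0.0125.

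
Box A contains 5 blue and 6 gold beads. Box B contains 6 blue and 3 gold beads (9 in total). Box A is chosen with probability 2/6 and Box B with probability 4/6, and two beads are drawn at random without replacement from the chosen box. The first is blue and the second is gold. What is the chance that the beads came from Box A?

P(E | Box A) = 3/11; P(E | Box B) = 1/4.
P(E) = 1/3·3/11 + 2/3·1/4 = 17/66.
By Bayes' rule, P(Box A | E) = 1/11 / 17/66 = 6/17 ≈ 0.3529.

6/17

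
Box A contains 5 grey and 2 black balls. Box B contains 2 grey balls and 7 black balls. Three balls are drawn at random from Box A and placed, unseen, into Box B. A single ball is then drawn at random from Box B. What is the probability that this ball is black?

55/84

Condition on how many of the transferred balls are black (from Box A: 2 black of 7; then Box B has 12 total).
  0 black: C(2,0)C(5,3)/C(7,3) = 2/7; then P = 7/12
  1 black: C(2,1)C(5,2)/C(7,3) = 4/7; then P = 8/12
  2 black: C(2,2)C(5,1)/C(7,3) = 1/7; then P = 9/12
P(black from Box B) = 55/84 ≈ 0.6548.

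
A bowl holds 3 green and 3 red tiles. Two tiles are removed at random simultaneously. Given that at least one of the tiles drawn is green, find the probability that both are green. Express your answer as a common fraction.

P(both green) = C(3,2)/C(6,2) = 1/5; P(at least one green) = 1 − C(3,2)/C(6,2) = 4/5.
Since 'both green' ⊆ 'at least one green', P(both | at least one) = 1/5 / 4/5 = 1/4 ≈ 0.2500.

1/4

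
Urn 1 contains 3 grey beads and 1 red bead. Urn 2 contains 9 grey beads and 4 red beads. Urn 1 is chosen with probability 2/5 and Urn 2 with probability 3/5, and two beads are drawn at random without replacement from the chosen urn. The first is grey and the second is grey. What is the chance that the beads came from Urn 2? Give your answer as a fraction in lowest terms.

P(E | Urn 1) = 1/2; P(E | Urn 2) = 6/13.
P(E) = 2/5·1/2 + 3/5·6/13 = 31/65.
By Bayes' rule, P(Urn 2 | E) = 18/65 / 31/65 = 18/31 ≈ 0.5806.

18/31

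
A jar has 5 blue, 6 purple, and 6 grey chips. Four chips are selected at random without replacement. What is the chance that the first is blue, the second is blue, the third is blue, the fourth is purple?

3/476

Multiply the conditional probability of each draw in order, without replacement, so each draw removes one from its color and from the total.
P = (5/17) · (4/16) · (3/15) · (6/14) = 3/476 ≈ 0.0063.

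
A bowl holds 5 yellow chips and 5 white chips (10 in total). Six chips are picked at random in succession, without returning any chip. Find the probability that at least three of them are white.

31/42

Sum the hypergeometric tail for j = 3,…,5 white chips.
Favorable = C(5,3)·C(5,3) + C(5,4)·C(5,2) + C(5,5)·C(5,1) = 155; total = C(10,6) = 210.
P = 155/210 = 31/42 ≈ 0.7381.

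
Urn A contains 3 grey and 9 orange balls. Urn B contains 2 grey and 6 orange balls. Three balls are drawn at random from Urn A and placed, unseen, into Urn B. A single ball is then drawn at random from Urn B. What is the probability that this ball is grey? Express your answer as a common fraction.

1/4

Condition on how many of the transferred balls are grey (from Urn A: 3 grey of 12; then Urn B has 11 total).
  0 grey: C(3,0)C(9,3)/C(12,3) = 21/55; then P = 2/11
  1 grey: C(3,1)C(9,2)/C(12,3) = 27/55; then P = 3/11
  2 grey: C(3,2)C(9,1)/C(12,3) = 27/220; then P = 4/11
  3 grey: C(3,3)C(9,0)/C(12,3) = 1/220; then P = 5/11
P(grey from Urn B) = 1/4 ≈ 0.2500.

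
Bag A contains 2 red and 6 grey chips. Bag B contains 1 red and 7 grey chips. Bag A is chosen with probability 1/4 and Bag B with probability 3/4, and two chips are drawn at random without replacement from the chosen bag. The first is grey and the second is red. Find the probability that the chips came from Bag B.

P(E | Bag A) = 3/14; P(E | Bag B) = 1/8.
P(E) = 1/4·3/14 + 3/4·1/8 = 33/224.
By Bayes' rule, P(Bag B | E) = 3/32 / 33/224 = 7/11 ≈ 0.6364.

7/11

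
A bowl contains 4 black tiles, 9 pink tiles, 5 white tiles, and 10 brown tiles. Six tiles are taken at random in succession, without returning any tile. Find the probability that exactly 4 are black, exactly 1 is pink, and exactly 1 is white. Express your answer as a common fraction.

1/8372

Unordered draws without replacement: count favorable combinations over C(28,6).
Favorable = C(4,4) · C(9,1) · C(5,1) · C(10,0) = 45; total = C(28,6) = 376740.
P = 45/376740 = 1/8372 ≈ 0.0001.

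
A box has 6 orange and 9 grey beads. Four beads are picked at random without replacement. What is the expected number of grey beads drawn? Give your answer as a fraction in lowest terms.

By linearity of expectation, E[X] = Σ P(draw i is grey); by symmetry each draw (even without replacement) has P(grey) = 9/15.
E[X] = 4 · 9/15 = 12/5 ≈ 2.4000.

12/5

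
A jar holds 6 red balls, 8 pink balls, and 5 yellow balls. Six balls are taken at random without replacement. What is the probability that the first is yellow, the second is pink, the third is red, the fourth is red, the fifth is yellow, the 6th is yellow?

5/6783

Multiply the conditional probability of each draw in order, without replacement, so each draw removes one from its color and from the total.
P = (5/19) · (8/18) · (6/17) · (5/16) · (4/15) · (3/14) = 5/6783 ≈ 0.0007.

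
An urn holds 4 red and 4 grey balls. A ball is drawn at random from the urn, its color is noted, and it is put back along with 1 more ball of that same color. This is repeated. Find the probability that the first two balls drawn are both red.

5/18

After a red draw the urn holds 5 red out of 9.
P = (4/8)·(5/9) = 5/18 ≈ 0.2778.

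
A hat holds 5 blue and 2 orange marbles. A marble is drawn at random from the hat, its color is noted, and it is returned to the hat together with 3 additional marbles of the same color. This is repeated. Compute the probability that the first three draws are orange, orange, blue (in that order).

Track the composition after each reinforcement of +3.
P = (2/7) · (5/10) · (5/13) = 5/91 ≈ 0.0549.

5/91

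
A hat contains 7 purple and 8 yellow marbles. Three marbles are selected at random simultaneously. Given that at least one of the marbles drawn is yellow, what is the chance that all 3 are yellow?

P(all 3 yellow) = C(8,3)/C(15,3) = 8/65; P(at least one yellow) = 1 − C(7,3)/C(15,3) = 12/13.
Since 'all 3 yellow' ⊆ 'at least one yellow', P(all 3 | at least one) = 8/65 / 12/13 = 2/15 ≈ 0.1333.

2/15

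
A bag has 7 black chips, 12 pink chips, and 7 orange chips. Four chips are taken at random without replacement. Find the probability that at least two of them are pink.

Sum the hypergeometric tail for j = 2,…,4 pink chips.
Favorable = C(12,2)·C(14,2) + C(12,3)·C(14,1) + C(12,4)·C(14,0) = 9581; total = C(26,4) = 14950.
P = 9581/14950 = 737/1150 ≈ 0.6409.

737/1150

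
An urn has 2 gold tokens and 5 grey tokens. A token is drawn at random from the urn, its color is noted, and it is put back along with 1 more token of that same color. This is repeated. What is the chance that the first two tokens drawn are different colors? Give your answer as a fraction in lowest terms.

5/14

Either gold then grey, or grey then gold; after the first draw the total is 8.
P = (2/7)·(5/8) + (5/7)·(2/8) = 5/14 ≈ 0.3571.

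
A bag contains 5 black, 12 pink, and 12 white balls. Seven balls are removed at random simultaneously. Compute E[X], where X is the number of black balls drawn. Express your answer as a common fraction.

35/29

By linearity of expectation, E[X] = Σ P(draw i is black); by symmetry each draw (even without replacement) has P(black) = 5/29.
E[X] = 7 · 5/29 = 35/29 ≈ 1.2069.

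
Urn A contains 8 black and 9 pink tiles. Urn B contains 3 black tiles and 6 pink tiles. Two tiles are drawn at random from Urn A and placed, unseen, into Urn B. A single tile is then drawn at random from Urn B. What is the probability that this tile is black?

67/187

Condition on how many of the transferred tiles are black (from Urn A: 8 black of 17; then Urn B has 11 total).
  0 black: C(8,0)C(9,2)/C(17,2) = 9/34; then P = 3/11
  1 black: C(8,1)C(9,1)/C(17,2) = 9/17; then P = 4/11
  2 black: C(8,2)C(9,0)/C(17,2) = 7/34; then P = 5/11
P(black from Urn B) = 67/187 ≈ 0.3583.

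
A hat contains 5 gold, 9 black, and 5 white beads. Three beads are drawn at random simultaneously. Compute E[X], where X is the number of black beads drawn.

27/19

By linearity of expectation, E[X] = Σ P(draw i is black); by symmetry each draw (even without replacement) has P(black) = 9/19.
E[X] = 3 · 9/19 = 27/19 ≈ 1.4211.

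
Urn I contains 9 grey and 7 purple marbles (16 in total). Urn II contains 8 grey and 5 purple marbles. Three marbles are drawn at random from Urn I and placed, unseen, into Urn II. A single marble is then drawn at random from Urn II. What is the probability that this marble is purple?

Condition on how many of the transferred marbles are purple (from Urn I: 7 purple of 16; then Urn II has 16 total).
  0 purple: C(7,0)C(9,3)/C(16,3) = 3/20; then P = 5/16
  1 purple: C(7,1)C(9,2)/C(16,3) = 9/20; then P = 6/16
  2 purple: C(7,2)C(9,1)/C(16,3) = 27/80; then P = 7/16
  3 purple: C(7,3)C(9,0)/C(16,3) = 1/16; then P = 8/16
P(purple from Urn II) = 101/256 ≈ 0.3945.

101/256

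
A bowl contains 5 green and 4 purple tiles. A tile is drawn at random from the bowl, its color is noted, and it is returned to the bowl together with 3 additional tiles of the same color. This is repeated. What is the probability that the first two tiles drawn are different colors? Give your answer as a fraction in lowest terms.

Either green then purple, or purple then green; after the first draw the total is 12.
P = (5/9)·(4/12) + (4/9)·(5/12) = 10/27 ≈ 0.3704.

10/27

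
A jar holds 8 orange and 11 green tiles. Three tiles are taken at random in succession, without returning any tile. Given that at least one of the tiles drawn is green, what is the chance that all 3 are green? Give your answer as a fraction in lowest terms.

P(all 3 green) = C(11,3)/C(19,3) = 55/323; P(at least one green) = 1 − C(8,3)/C(19,3) = 913/969.
Since 'all 3 green' ⊆ 'at least one green', P(all 3 | at least one) = 55/323 / 913/969 = 15/83 ≈ 0.1807.

15/83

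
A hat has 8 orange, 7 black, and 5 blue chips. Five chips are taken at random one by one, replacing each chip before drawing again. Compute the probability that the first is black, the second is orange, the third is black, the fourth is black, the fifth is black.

Multiply the conditional probability of each draw in order, with replacement (the composition resets each draw).
P = (7/20) · (8/20) · (7/20) · (7/20) · (7/20) = 2401/400000 ≈ 0.0060.

2401/400000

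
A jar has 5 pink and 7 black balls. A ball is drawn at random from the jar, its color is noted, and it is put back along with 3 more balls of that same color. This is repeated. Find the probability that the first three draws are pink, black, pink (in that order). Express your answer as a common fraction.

Track the composition after each reinforcement of +3.
P = (5/12) · (7/15) · (8/18) = 7/81 ≈ 0.0864.

7/81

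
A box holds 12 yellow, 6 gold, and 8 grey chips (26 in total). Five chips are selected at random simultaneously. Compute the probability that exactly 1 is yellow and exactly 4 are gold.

Unordered draws without replacement: count favorable combinations over C(26,5).
Favorable = C(12,1) · C(6,4) · C(8,0) = 180; total = C(26,5) = 65780.
P = 180/65780 = 9/3289 ≈ 0.0027.

9/3289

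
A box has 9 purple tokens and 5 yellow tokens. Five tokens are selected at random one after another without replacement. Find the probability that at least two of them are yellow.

Sum the hypergeometric tail for j = 2,…,5 yellow tokens.
Favorable = C(5,2)·C(9,3) + C(5,3)·C(9,2) + C(5,4)·C(9,1) + C(5,5)·C(9,0) = 1246; total = C(14,5) = 2002.
P = 1246/2002 = 89/143 ≈ 0.6224.

89/143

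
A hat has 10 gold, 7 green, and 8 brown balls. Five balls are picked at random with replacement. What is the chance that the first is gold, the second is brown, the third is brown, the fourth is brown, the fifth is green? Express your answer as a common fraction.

7168/1953125

Multiply the conditional probability of each draw in order, with replacement (the composition resets each draw).
P = (10/25) · (8/25) · (8/25) · (8/25) · (7/25) = 7168/1953125 ≈ 0.0037.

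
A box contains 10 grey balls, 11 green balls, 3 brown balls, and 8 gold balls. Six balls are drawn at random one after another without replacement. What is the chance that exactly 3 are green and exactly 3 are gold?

55/5394

Unordered draws without replacement: count favorable combinations over C(32,6).
Favorable = C(10,0) · C(11,3) · C(3,0) · C(8,3) = 9240; total = C(32,6) = 906192.
P = 9240/906192 = 55/5394 ≈ 0.0102.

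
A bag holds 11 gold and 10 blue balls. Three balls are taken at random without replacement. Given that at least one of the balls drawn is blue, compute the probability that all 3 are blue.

24/233

P(all 3 blue) = C(10,3)/C(21,3) = 12/133; P(at least one blue) = 1 − C(11,3)/C(21,3) = 233/266.
Since 'all 3 blue' ⊆ 'at least one blue', P(all 3 | at least one) = 12/133 / 233/266 = 24/233 ≈ 0.1030.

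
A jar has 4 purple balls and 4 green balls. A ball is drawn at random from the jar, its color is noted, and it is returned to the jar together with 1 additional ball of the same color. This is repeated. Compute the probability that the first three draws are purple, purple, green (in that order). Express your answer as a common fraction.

Track the composition after each reinforcement of +1.
P = (4/8) · (5/9) · (4/10) = 1/9 ≈ 0.1111.

1/9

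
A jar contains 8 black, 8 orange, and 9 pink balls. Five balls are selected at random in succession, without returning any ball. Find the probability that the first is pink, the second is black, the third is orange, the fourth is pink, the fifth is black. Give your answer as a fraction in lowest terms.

32/6325

Multiply the conditional probability of each draw in order, without replacement, so each draw removes one from its color and from the total.
P = (9/25) · (8/24) · (8/23) · (8/22) · (7/21) = 32/6325 ≈ 0.0051.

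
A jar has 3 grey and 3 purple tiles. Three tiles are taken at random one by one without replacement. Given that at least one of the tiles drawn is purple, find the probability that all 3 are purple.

P(all 3 purple) = C(3,3)/C(6,3) = 1/20; P(at least one purple) = 1 − C(3,3)/C(6,3) = 19/20.
Since 'all 3 purple' ⊆ 'at least one purple', P(all 3 | at least one) = 1/20 / 19/20 = 1/19 ≈ 0.0526.

1/19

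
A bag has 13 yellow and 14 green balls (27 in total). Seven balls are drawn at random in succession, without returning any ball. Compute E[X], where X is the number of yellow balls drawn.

By linearity of expectation, E[X] = Σ P(draw i is yellow); by symmetry each draw (even without replacement) has P(yellow) = 13/27.
E[X] = 7 · 13/27 = 91/27 ≈ 3.3704.

91/27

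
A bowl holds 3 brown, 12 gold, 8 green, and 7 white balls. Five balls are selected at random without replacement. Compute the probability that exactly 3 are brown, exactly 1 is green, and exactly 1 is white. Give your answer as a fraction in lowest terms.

Unordered draws without replacement: count favorable combinations over C(30,5).
Favorable = C(3,3) · C(12,0) · C(8,1) · C(7,1) = 56; total = C(30,5) = 142506.
P = 56/142506 = 4/10179 ≈ 0.0004.

4/10179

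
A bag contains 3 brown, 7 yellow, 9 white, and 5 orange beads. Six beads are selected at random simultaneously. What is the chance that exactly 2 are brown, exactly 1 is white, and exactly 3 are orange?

Unordered draws without replacement: count favorable combinations over C(24,6).
Favorable = C(3,2) · C(7,0) · C(9,1) · C(5,3) = 270; total = C(24,6) = 134596.
P = 270/134596 = 135/67298 ≈ 0.0020.

135/67298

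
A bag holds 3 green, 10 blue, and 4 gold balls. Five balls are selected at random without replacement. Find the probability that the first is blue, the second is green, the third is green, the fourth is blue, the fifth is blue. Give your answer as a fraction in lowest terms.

Multiply the conditional probability of each draw in order, without replacement, so each draw removes one from its color and from the total.
P = (10/17) · (3/16) · (2/15) · (9/14) · (8/13) = 9/1547 ≈ 0.0058.

9/1547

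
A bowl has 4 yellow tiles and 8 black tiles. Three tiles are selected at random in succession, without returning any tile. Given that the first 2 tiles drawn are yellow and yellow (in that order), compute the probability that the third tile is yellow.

After removing 2 yellow, the bowl has 2 yellow out of 10 remaining.
P(third is yellow | given) = 2/10 = 1/5 ≈ 0.2000.

1/5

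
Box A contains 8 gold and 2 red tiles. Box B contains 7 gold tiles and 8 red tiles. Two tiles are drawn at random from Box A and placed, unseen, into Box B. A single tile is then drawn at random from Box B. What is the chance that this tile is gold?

43/85

Condition on how many of the transferred tiles are gold (from Box A: 8 gold of 10; then Box B has 17 total).
  0 gold: C(8,0)C(2,2)/C(10,2) = 1/45; then P = 7/17
  1 gold: C(8,1)C(2,1)/C(10,2) = 16/45; then P = 8/17
  2 gold: C(8,2)C(2,0)/C(10,2) = 28/45; then P = 9/17
P(gold from Box B) = 43/85 ≈ 0.5059.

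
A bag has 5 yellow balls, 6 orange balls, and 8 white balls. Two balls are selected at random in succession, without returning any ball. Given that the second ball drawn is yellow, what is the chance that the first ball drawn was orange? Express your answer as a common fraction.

P(first=orange and the second ball drawn is yellow) = (6/19)·(5/18) = 5/57.
P(the second ball drawn is yellow) = Σ over first color = 10/171 + 5/57 + 20/171 = 5/19.
By Bayes, P(first=orange | the second ball drawn is yellow) = 5/57 / 5/19 = 1/3 ≈ 0.3333.

1/3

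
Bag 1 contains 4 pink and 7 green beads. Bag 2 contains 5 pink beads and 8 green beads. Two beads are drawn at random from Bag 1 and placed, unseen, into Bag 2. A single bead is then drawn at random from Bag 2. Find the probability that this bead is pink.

Condition on how many of the transferred beads are pink (from Bag 1: 4 pink of 11; then Bag 2 has 15 total).
  0 pink: C(4,0)C(7,2)/C(11,2) = 21/55; then P = 5/15
  1 pink: C(4,1)C(7,1)/C(11,2) = 28/55; then P = 6/15
  2 pink: C(4,2)C(7,0)/C(11,2) = 6/55; then P = 7/15
P(pink from Bag 2) = 21/55 ≈ 0.3818.

21/55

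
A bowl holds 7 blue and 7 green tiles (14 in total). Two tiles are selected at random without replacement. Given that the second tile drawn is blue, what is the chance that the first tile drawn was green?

P(first=green and the second tile drawn is blue) = (7/14)·(7/13) = 7/26.
P(the second tile drawn is blue) = Σ over first color = 3/13 + 7/26 = 1/2.
By Bayes, P(first=green | the second tile drawn is blue) = 7/26 / 1/2 = 7/13 ≈ 0.5385.

7/13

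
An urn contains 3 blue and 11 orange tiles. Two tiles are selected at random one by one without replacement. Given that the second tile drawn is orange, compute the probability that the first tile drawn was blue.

3/13

P(first=blue and the second tile drawn is orange) = (3/14)·(11/13) = 33/182.
P(the second tile drawn is orange) = Σ over first color = 33/182 + 55/91 = 11/14.
By Bayes, P(first=blue | the second tile drawn is orange) = 33/182 / 11/14 = 3/13 ≈ 0.2308.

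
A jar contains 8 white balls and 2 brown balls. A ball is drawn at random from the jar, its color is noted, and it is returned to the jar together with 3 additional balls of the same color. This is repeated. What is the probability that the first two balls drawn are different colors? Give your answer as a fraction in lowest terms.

Either white then brown, or brown then white; after the first draw the total is 13.
P = (8/10)·(2/13) + (2/10)·(8/13) = 16/65 ≈ 0.2462.

16/65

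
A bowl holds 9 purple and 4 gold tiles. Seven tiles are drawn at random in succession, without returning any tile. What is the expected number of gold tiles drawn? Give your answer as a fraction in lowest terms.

28/13

By linearity of expectation, E[X] = Σ P(draw i is gold); by symmetry each draw (even without replacement) has P(gold) = 4/13.
E[X] = 7 · 4/13 = 28/13 ≈ 2.1538.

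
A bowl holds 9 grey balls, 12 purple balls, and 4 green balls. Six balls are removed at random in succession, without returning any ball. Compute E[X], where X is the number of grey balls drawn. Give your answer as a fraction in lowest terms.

By linearity of expectation, E[X] = Σ P(draw i is grey); by symmetry each draw (even without replacement) has P(grey) = 9/25.
E[X] = 6 · 9/25 = 54/25 ≈ 2.1600.

54/25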